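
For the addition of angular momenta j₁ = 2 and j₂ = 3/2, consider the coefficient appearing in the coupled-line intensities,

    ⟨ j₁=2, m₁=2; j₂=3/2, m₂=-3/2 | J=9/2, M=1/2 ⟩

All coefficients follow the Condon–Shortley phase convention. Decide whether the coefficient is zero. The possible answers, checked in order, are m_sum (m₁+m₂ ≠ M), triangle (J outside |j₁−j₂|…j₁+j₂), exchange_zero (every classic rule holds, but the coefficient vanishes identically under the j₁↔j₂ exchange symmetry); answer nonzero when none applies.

triangle

m-sum: m₁+m₂ = 2+(-3/2) = 1/2, M = 1/2  ✓
triangle: need |j₁−j₂| ≤ J ≤ j₁+j₂, i.e. J ∈ [1/2, 7/2]; J = 9/2 is outside ✗ ⇒ coefficient is 0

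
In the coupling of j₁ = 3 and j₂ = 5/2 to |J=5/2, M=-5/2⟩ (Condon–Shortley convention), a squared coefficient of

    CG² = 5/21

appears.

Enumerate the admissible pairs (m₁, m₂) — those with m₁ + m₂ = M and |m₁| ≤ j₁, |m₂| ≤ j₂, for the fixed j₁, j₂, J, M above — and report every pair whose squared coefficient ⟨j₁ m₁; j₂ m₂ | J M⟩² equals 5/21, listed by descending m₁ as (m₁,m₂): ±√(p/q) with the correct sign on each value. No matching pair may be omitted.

(-3,1/2): −√(5/21)

Admissible pairs with m₁+m₂ = M = -5/2: (-3,1/2), (-2,-1/2), (-1,-3/2), (0,-5/2)
  (m₁,m₂)=(0,-5/2): CG² = 5/42, CG = +√(5/42)
  (m₁,m₂)=(-1,-3/2): CG² = 2/7, CG = −√(2/7)
  (m₁,m₂)=(-2,-1/2): CG² = 5/14, CG = +√(5/14)
  (m₁,m₂)=(-3,1/2): CG² = 5/21, CG = −√(5/21)   ← matches the target
Pairs with CG² = 5/21: (-3,1/2): −√(5/21)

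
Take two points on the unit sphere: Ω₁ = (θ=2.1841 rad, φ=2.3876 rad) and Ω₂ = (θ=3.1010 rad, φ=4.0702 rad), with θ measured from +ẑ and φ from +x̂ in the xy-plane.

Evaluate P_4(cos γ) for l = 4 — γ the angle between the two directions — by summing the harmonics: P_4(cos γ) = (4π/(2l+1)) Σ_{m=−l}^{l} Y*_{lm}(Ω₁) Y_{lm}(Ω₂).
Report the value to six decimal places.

Term-by-term m-sum for l=4 (normalisation 4π/9 = 1.396263):
  m=-4: Y*=-0.196333-0.024794i  Y=-0.000001+0.000001i  product +0.000000-0.000000i
  m=-3: Y*=-0.251130-0.303544i  Y=-0.000078-0.000029i  product +0.000011+0.000031i
  m=-2: Y*=+0.018521-0.294476i  Y=-0.000932-0.003165i  product -0.000949+0.000216i
  m=-1: Y*=-0.110541+0.103807i  Y=+0.045826-0.061268i  product +0.001294+0.011530i
  m=+0: Y*=-0.327649-0.000000i  Y=+0.839326+0.000000i  product -0.275005-0.000000i
  m=+1: Y*=+0.110541+0.103807i  Y=-0.045826-0.061268i  product +0.001294-0.011530i
  m=+2: Y*=+0.018521+0.294476i  Y=-0.000932+0.003165i  product -0.000949-0.000216i
  m=+3: Y*=+0.251130-0.303544i  Y=+0.000078-0.000029i  product +0.000011-0.000031i
  m=+4: Y*=-0.196333+0.024794i  Y=-0.000001-0.000001i  product +0.000000+0.000000i
Total Σ_m = -0.274292+0.000000i. Multiply by 1.396263: -0.382984+0.000000i. P_4(cos γ) = -0.382984

-0.382984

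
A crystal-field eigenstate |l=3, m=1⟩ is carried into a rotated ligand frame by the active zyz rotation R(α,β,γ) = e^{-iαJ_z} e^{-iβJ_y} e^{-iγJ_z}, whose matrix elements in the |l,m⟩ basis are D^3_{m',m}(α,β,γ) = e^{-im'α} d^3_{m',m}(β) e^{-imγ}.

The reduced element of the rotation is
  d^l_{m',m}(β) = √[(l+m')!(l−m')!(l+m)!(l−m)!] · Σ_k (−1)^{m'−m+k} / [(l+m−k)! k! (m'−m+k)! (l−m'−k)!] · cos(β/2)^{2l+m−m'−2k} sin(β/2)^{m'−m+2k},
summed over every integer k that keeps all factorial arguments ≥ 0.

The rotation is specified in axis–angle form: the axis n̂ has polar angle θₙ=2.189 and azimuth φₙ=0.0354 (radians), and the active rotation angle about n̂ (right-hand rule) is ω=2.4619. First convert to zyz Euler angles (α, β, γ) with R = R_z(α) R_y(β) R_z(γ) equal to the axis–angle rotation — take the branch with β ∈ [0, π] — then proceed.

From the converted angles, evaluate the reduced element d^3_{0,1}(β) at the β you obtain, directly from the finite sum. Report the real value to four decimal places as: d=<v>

d=-0.3564

Axis–angle → zyz. n̂ = (sinθₙcosφₙ, sinθₙsinφₙ, cosθₙ) = (+0.814410, +0.028842, -0.579572), ω = 2.4619.
R = I cosω + sinω [n̂]ₓ + (1−cosω) n̂n̂ᵀ gives
  R = [+0.401362, +0.406051, -0.820994; -0.322534, -0.776287, -0.541618; -0.857251, +0.482184, -0.180607]
β = atan2(√(R₁₃²+R₂₃²), R₃₃) = 1.752400; α = atan2(R₂₃, R₁₃) mod 2π = 3.724764; γ = atan2(R₃₂, −R₃₁) mod 2π = 0.512371
d^3_{0,1}(β=1.7524) via the finite sum:
Half-angle: c=0.640075, s=0.768312. N=√(6·6·24·2)=41.569219
Admissible k: 1..3 (factorial args all ≥0)
  k=1: (−1)^0·41.5692/(12)·0.6401^5·0.7683^1 = +0.285946
  k=2: (−1)^1·41.5692/(4)·0.6401^3·0.7683^3 = -1.235999
  k=3: (−1)^2·41.5692/(12)·0.6401^1·0.7683^5 = +0.593622
d^3_{0,1}(1.7524) = +0.285946 -1.235999 +0.593622 = -0.356431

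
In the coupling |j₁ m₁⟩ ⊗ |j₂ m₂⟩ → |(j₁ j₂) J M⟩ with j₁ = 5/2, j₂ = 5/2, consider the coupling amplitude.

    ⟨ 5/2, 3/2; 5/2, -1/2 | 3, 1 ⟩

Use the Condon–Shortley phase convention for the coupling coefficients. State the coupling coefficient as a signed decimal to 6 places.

+√(1/30) = +0.182574

j₁+j₂−J=2  J+j₁−j₂=3  J−j₁+j₂=3  j₁+j₂+J+1=9
(j₁±m₁, j₂±m₂, J±M) = (4,1,2,3,4,2)
P² = 96/5
sum k=0..1:
  [0] +1/8 = 1/8
  [1] −1/12 = -1/12
S = 1/24
C² = P²·S² = 1/30 ; C = +0.182574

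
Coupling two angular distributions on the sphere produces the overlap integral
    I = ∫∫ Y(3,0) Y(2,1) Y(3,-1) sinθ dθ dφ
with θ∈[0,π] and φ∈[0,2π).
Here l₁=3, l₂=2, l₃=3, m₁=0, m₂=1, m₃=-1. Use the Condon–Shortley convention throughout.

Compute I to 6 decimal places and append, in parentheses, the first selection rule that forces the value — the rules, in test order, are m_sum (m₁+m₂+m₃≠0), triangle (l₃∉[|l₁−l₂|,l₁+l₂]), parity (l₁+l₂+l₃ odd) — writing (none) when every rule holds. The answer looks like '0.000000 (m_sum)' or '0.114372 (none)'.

m-sum 0 ✓  L=8 even ✓  1≤3≤5 ✓
Π(2lᵢ+1) = 7×5×7 = 245
triangle coeff Δ(3,2,3) = 1/3780
Σ_t [0,2]: t=0:+1/24 t=1:−1/4 t=2:+1/24 = -1/6
(3j)²=4/105 [(3 2 3; 0 0 0)], sign=+1
Σ_t [1,2]: t=1:−1/8 t=2:+1/12 = -1/24
(3j)²=1/210 [(3 2 3; 0 1 -1)], sign=-1
⇒ 4πI² = 2/45
I = (-1)√(2/45/(4π)) = -0.05947080
No selection rule forces the value: the integral is nonzero (none).

-0.059471 (none)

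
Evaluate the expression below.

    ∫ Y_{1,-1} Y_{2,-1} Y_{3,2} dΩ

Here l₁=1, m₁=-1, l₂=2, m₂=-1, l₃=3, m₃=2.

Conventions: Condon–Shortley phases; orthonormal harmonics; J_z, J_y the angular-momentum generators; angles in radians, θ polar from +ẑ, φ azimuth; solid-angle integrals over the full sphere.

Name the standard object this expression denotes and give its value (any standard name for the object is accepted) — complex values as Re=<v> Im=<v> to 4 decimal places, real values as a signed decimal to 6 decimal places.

This is a Gaunt coefficient — the integral of a triple product of spherical harmonics over the sphere.
Rules hold: Σm=0, L=6 even, 1≤3≤3.
N = 3·5·7 = 105
Δ = 0!·2!·4!/7! = 1/105
Racah Σ t=0..0: t=0:+1/4 = 1/4
⇒ 3j(1 2 3; 0 0 0)² = 3/35, sgn -1
Racah Σ t=0..0: t=0:+1/12 = 1/12
⇒ 3j(1 2 3; -1 -1 2)² = 2/21, sgn -1
4πI² = N·(3j₀)²·(3jₘ)² = 6/7
I = +1·√(0.857143/4π) = 0.26116903

Gaunt coefficient, +0.261169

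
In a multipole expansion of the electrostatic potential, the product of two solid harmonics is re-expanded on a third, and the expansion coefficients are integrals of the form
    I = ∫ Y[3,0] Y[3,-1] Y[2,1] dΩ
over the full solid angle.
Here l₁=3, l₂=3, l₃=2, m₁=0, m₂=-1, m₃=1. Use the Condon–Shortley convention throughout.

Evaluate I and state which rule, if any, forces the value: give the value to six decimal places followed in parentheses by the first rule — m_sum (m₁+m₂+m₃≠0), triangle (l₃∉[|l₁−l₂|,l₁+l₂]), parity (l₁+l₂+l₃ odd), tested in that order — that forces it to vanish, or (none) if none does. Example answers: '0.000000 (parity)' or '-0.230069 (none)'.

-0.059471 (none)

m-sum 0 ✓  L=8 even ✓  0≤2≤6 ✓
Π(2lᵢ+1) = 7×7×5 = 245
triangle coeff Δ(3,3,2) = 1/3780
Σ_t [1,3]: t=1:−1/24 t=2:+1/4 t=3:−1/24 = 1/6
(3j)²=4/105 [(3 3 2; 0 0 0)], sign=+1
Σ_t [1,2]: t=1:−1/12 t=2:+1/8 = 1/24
(3j)²=1/210 [(3 3 2; 0 -1 1)], sign=-1
⇒ 4πI² = 2/45
I = (-1)√(2/45/(4π)) = -0.05947080
No selection rule forces the value: the integral is nonzero (none).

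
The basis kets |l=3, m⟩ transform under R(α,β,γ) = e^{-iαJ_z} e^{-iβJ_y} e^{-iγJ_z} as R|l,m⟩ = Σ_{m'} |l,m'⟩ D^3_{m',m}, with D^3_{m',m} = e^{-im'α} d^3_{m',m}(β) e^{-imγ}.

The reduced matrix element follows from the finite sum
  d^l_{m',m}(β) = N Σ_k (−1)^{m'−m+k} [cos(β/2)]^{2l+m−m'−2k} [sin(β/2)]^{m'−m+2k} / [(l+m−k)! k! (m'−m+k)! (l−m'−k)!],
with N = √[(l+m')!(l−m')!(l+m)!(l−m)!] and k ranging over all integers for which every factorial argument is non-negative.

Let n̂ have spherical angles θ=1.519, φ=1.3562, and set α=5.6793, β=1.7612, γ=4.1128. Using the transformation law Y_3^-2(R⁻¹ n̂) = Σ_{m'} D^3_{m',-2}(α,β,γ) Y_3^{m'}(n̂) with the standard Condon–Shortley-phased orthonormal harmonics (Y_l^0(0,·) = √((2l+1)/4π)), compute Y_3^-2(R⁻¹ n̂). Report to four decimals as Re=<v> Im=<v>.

Need the full column D^3_{m',-2} for m'=−3..3 at α=5.6793, β=1.7612, γ=4.1128.
cos(β/2)=0.636689, sin(β/2)=0.771121
d^3_{-3,-2}: single k=1 term ⇒ +0.197621;  D = +0.195934+0.025767i
d^3_{-2,-2}: k∈[0..1] ⇒ +0.066614 -0.488566 = -0.421953;  D = -0.313118-0.282845i
d^3_{-1,-2}: k∈[0..1] ⇒ -0.255128 +0.748478 = +0.493350;  D = +0.113561+0.480102i
d^3_{0,-2}: k∈[0..1] ⇒ +0.535197 -0.785064 = -0.249866;  D = +0.090732-0.232811i
d^3_{1,-2}: k∈[0..1] ⇒ -0.748478 +0.548959 = -0.199519;  D = +0.165198-0.111880i
d^3_{2,-2}: k∈[0..1] ⇒ +0.716662 -0.210250 = +0.506412;  D = -0.506394-0.004351i
d^3_{3,-2}: single k=0 term ⇒ -0.425222;  D = +0.347927+0.244459i
Y_3^{m'}(θ=1.519,φ=1.3562) and Σ D·Y over m':
  (+0.1959+0.0258i)·(-0.2494+0.3324i)  (-0.3131-0.2828i)·(-0.0480-0.0220i)  (+0.1136+0.4801i)·(-0.0678+0.3111i)  (+0.0907-0.2328i)·(-0.0577+0.0000i)  (+0.1652-0.1119i)·(+0.0678+0.3111i)  (-0.5064-0.0044i)·(-0.0480+0.0220i)  (+0.3479+0.2445i)·(+0.2494+0.3324i)
Y_3^-2(R⁻¹ n̂) = -0.134990+0.304864i

Re=-0.1350 Im=0.3049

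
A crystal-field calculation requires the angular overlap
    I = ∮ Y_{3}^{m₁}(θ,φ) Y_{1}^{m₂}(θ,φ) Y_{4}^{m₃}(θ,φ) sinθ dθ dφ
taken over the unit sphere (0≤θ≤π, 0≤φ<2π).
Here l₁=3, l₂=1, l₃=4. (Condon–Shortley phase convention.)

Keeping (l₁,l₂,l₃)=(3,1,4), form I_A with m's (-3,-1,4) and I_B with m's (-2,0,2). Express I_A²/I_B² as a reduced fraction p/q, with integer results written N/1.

7/3

Shared (l₁,l₂,l₃)=(3,1,4): N and (l;000)² cancel in I_A²/I_B².
A: Δ = 0!·6!·2!/9! = 1/252; Racah Σ t=0..0: t=0:+1/1440 = 1/1440; ⇒ 3j(3 1 4; -3 -1 4)² = 1/9, sgn +1
B: Δ = 0!·6!·2!/9! = 1/252; Racah Σ t=0..0: t=0:+1/120 = 1/120; ⇒ 3j(3 1 4; -2 0 2)² = 1/21, sgn +1
I_A²/I_B² = (1/9)/(1/21) = 7/3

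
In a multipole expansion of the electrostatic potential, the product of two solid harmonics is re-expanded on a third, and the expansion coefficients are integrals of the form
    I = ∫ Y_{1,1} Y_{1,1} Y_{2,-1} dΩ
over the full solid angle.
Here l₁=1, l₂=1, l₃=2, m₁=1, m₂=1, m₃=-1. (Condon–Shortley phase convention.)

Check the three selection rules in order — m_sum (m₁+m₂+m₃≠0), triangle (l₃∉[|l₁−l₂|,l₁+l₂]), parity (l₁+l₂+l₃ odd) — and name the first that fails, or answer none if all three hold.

Σmᵢ = 1  ✗
l₃∈[|l₁−l₂|,l₁+l₂]=[0,2], have l₃=2
Σlᵢ = 4 ⇒ even

m_sum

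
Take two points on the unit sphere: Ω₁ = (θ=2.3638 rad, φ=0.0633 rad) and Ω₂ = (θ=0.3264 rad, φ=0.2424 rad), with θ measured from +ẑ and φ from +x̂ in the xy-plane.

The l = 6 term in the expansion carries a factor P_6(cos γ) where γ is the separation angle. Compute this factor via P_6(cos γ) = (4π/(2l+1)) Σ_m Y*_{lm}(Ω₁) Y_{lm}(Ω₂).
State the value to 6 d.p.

Summing Y*_{l m}(θ₁,φ₁)·Y_{l m}(θ₂,φ₂) over m ∈ [−6, 6]; prefactor 4π/(2·6+1) = 0.966644:
  m=-6: (0.05356 + 0.02138j) × (0.00006 - 0.00052j) = 0.00001 - 0.00003j  (running Σ = 0.00001 - 0.00003j)
  m=-5: (-0.19277 - 0.06313j) × (0.00189 - 0.00503j) = -0.00068 + 0.00085j  (running Σ = -0.00067 + 0.00082j)
  m=-4: (0.38386 + 0.09932j) × (0.01892 - 0.02758j) = 0.01000 - 0.00871j  (running Σ = 0.00933 - 0.00788j)
  m=-3: (-0.40685 - 0.07820j) × (0.10437 - 0.09287j) = -0.04972 + 0.02962j  (running Σ = -0.04039 + 0.02174j)
  m=-2: (0.05822 + 0.00741j) × (0.33815 - 0.17811j) = 0.02101 - 0.00786j  (running Σ = -0.01938 + 0.01388j)
  m=-1: (0.35463 + 0.02248j) × (0.56452 - 0.13958j) = 0.20334 - 0.03681j  (running Σ = 0.18395 - 0.02294j)
  m=0: (-0.16862 + 0.00000j) × (0.15718 + 0.00000j) = -0.02650 + 0.00000j  (running Σ = 0.15745 - 0.02294j)
  m=1: (-0.35463 + 0.02248j) × (-0.56452 - 0.13958j) = 0.20334 + 0.03681j  (running Σ = 0.36079 + 0.01388j)
  m=2: (0.05822 - 0.00741j) × (0.33815 + 0.17811j) = 0.02101 + 0.00786j  (running Σ = 0.38179 + 0.02174j)
  m=3: (0.40685 - 0.07820j) × (-0.10437 - 0.09287j) = -0.04972 - 0.02962j  (running Σ = 0.33207 - 0.00788j)
  m=4: (0.38386 - 0.09932j) × (0.01892 + 0.02758j) = 0.01000 + 0.00871j  (running Σ = 0.34207 + 0.00082j)
  m=5: (0.19277 - 0.06313j) × (-0.00189 - 0.00503j) = -0.00068 - 0.00085j  (running Σ = 0.34139 - 0.00003j)
  m=6: (0.05356 - 0.02138j) × (0.00006 + 0.00052j) = 0.00001 + 0.00003j  (running Σ = 0.34140 + 0.00000j)
Accumulated sum 0.34140 + 0.00000j; after 4π/(2l+1) scaling, 0.33002 + 0.00000j ⇒ P_6 = 0.330015

0.330015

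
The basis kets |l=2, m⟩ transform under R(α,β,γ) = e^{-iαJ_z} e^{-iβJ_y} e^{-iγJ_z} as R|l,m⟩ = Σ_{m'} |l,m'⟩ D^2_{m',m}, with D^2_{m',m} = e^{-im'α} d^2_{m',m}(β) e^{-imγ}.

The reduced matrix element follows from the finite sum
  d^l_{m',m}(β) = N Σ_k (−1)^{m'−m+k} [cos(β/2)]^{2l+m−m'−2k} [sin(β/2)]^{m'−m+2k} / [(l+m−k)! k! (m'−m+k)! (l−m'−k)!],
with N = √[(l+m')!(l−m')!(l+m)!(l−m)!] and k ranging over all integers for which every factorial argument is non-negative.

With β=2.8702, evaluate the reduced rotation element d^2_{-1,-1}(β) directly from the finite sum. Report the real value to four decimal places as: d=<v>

d^2_{-1,-1}(β=2.8702) via the finite sum:
Half-angle: c=0.135280, s=0.990807. N=√(1·6·1·6)=6.000000
Admissible k: 0..1 (factorial args all ≥0)
  k=0: (−1)^0·6.0000/(6)·0.1353^4·0.9908^0 = +0.000335
  k=1: (−1)^1·6.0000/(2)·0.1353^2·0.9908^2 = -0.053898
d^2_{-1,-1}(2.8702) = +0.000335 -0.053898 = -0.053563

d=-0.0536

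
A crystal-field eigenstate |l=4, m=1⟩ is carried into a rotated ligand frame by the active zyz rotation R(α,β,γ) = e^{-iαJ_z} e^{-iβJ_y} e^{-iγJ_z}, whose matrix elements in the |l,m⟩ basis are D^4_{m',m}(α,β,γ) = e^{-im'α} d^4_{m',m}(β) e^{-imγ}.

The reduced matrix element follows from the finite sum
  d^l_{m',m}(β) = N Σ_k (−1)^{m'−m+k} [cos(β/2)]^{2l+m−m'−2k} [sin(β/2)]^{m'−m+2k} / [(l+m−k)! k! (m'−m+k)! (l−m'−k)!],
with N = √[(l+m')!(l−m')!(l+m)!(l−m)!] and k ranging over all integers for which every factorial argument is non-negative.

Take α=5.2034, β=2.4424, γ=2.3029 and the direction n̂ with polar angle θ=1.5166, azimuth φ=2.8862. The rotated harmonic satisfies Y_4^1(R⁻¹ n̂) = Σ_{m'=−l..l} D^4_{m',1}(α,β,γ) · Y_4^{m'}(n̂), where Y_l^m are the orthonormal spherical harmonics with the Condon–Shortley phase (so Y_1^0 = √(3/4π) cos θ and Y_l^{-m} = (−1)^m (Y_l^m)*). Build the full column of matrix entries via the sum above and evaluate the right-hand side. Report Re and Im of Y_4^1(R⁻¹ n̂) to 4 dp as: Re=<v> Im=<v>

Re=0.2753 Im=-0.0412

Need the full column D^4_{m',1} for m'=−4..4 at α=5.2034, β=2.4424, γ=2.3029.
cos(β/2)=0.342519, sin(β/2)=0.939511
d^4_{-4,1}: single k=5 term ⇒ +0.220118;  D = +0.207601-0.073169i
d^4_{-3,1}: k∈[4..5] ⇒ +0.141861 -0.640398 = -0.498537;  D = -0.367841-0.336499i
d^4_{-2,1}: k∈[3..5] ⇒ +0.055289 -0.623976 +0.938931 = +0.370244;  D = -0.091571+0.358741i
d^4_{-1,1}: k∈[2..5] ⇒ +0.014253 -0.321711 +1.210238 -0.607037 = +0.295744;  D = -0.287190+0.070613i
d^4_{0,1}: k∈[1..4] ⇒ +0.002324 -0.104904 +0.789275 -0.989720 = -0.303026;  D = +0.202553+0.225381i
d^4_{1,1}: k∈[0..3] ⇒ +0.000189 -0.021380 +0.321711 -0.806826 = -0.506305;  D = -0.172508+0.476010i
d^4_{2,1}: k∈[0..2] ⇒ -0.002205 +0.082934 -0.415984 = -0.335255;  D = -0.331817+0.047888i
d^4_{3,1}: k∈[0..1] ⇒ +0.011313 -0.141861 = -0.130548;  D = -0.077369-0.105152i
d^4_{4,1}: single k=0 term ⇒ -0.029256;  D = +0.012605-0.026402i
Y_4^{m'}(θ=1.5166,φ=2.8862) and Σ D·Y over m':
  (+0.2076-0.0732i)·(+0.2297+0.3752i)  (-0.3678-0.3365i)·(-0.0486-0.0468i)  (-0.0916+0.3587i)·(-0.2850-0.1597i)  (-0.2872+0.0706i)·(+0.0738+0.0193i)  (+0.2026+0.2254i)·(+0.3081+0.0000i)  (-0.1725+0.4760i)·(-0.0738+0.0193i)  (-0.3318+0.0479i)·(-0.2850+0.1597i)  (-0.0774-0.1052i)·(+0.0486-0.0468i)  (+0.0126-0.0264i)·(+0.2297-0.3752i)
Y_4^1(R⁻¹ n̂) = +0.275299-0.041186i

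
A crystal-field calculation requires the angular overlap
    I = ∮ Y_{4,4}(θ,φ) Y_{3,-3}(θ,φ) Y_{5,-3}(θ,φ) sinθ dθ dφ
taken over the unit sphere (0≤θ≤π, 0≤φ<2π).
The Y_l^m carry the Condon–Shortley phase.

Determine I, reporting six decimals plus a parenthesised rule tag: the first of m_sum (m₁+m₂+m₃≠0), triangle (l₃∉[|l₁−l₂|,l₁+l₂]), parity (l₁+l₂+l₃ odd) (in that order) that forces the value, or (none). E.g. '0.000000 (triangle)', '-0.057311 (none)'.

4 − 3 − 3 = -2 ≠ 0: azimuthal integral kills it; I = 0

0.000000 (m_sum)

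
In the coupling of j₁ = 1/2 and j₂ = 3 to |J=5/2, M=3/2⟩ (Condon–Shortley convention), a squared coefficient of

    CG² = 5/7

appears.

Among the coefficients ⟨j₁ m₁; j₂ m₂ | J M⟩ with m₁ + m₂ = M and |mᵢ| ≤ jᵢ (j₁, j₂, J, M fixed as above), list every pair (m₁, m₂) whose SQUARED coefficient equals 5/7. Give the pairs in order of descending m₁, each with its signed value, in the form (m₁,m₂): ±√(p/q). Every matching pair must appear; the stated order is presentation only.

Admissible pairs with m₁+m₂ = M = 3/2: (-1/2,2), (1/2,1)
  (m₁,m₂)=(1/2,1): CG² = 2/7, CG = +√(2/7)
  (m₁,m₂)=(-1/2,2): CG² = 5/7, CG = −√(5/7)   ← matches the target
Pairs with CG² = 5/7: (-1/2,2): −√(5/7)

(-1/2,2): −√(5/7)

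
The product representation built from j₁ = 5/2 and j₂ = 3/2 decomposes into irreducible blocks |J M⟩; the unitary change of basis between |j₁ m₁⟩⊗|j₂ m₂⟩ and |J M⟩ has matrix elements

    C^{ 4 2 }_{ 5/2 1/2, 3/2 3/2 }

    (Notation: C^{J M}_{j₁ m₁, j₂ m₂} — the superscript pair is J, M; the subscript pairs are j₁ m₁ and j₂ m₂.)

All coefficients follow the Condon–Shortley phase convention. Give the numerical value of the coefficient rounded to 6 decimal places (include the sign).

√[9·0!5!3!/9! · 3!2!3!0!6!2!] = √(12960/7)
  +(−1)^0/∏(0,0,2,3,3,0)! = 1/72  (running 1/72)
⟨..|..⟩ = √(12960/7)·(1/72) = +0.597614

+0.597614  (= +√(5/14))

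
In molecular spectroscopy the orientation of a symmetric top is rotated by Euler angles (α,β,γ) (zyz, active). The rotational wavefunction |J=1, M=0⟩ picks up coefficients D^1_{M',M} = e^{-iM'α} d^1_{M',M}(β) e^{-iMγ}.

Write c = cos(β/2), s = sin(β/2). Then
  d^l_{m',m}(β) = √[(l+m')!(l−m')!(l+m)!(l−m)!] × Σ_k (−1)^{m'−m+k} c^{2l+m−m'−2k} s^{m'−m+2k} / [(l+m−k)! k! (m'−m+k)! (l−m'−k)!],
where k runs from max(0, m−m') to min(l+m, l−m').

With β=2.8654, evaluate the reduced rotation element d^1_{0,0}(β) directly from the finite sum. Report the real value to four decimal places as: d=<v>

d^1_{0,0}(β=2.8654) via the finite sum:
With c≡cos(β/2)=0.137658 and s≡sin(β/2)=0.990480, N=[1·1·1·1]^{1/2}=1.000000
The bounds max(0,m−m')=0 and min(l+m,l−m')=1 give 2 terms
  k=0: (−1)^0·1.0000/(1)·0.1377^2·0.9905^0 = +0.018950
  k=1: (−1)^1·1.0000/(1)·0.1377^0·0.9905^2 = -0.981050
d^1_{0,0}(2.8654) = +0.018950 -0.981050 = -0.962101

d=-0.9621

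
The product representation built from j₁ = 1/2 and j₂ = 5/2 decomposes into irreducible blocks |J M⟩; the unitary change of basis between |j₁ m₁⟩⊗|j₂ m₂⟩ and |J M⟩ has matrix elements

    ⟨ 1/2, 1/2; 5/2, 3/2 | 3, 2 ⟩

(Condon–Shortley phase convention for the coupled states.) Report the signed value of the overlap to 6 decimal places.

√[7·0!1!5!/7! · 1!0!4!1!5!1!] = √(480)
  +(−1)^0/∏(0,0,0,4,1,1)! = 1/24  (running 1/24)
⟨..|..⟩ = √(480)·(1/24) = +0.912871

+√(5/6) = +0.912871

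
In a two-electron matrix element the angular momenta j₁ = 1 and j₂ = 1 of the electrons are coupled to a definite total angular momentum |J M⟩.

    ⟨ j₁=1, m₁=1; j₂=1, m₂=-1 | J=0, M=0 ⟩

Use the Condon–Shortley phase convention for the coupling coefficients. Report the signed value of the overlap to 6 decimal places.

j₁+j₂−J=2  J+j₁−j₂=0  J−j₁+j₂=0  j₁+j₂+J+1=3
(j₁±m₁, j₂±m₂, J±M) = (2,0,0,2,0,0)
P² = 4/3
sum k=0..0:
  [0] +1/2 = 1/2
S = 1/2
C² = P²·S² = 1/3 ; C = +0.577350

+0.577350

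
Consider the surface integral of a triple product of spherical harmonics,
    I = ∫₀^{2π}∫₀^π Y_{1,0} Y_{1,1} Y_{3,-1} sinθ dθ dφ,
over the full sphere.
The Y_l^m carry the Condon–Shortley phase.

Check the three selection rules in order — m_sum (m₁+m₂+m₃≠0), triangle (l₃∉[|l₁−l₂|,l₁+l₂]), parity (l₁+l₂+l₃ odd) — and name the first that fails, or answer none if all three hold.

Σmᵢ = 0  ✓
l₃∈[|l₁−l₂|,l₁+l₂]=[0,2] required, l₃=3 fails  ✗
Σlᵢ = 5 ⇒ odd

triangle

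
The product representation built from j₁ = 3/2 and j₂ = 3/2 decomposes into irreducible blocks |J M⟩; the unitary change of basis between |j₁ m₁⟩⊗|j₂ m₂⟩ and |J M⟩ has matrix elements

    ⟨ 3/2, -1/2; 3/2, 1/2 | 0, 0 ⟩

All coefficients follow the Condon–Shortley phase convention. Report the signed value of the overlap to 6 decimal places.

√[1·3!0!0!/4! · 1!2!2!1!0!0!] = √(1)
  +(−1)^2/∏(2,1,0,0,0,0)! = 1/2  (running 1/2)
⟨..|..⟩ = √(1)·(1/2) = +0.500000

+√(1/4) = +0.500000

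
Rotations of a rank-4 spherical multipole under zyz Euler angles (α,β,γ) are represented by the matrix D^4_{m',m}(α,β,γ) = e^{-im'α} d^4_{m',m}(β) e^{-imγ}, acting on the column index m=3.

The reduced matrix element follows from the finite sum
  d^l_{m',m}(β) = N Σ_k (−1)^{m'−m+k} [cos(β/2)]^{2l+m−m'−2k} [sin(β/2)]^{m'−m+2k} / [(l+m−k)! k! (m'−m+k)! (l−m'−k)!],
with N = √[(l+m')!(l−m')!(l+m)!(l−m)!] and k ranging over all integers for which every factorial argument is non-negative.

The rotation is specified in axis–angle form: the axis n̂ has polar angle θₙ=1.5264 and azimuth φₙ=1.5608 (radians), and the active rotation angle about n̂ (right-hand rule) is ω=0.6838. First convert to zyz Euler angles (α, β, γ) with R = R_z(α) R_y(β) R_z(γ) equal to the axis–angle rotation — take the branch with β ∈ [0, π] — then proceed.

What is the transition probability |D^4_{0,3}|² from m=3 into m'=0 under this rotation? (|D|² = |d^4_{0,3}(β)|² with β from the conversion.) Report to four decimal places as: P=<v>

P=0.0832

Axis–angle → zyz. n̂ = (sinθₙcosφₙ, sinθₙsinφₙ, cosθₙ) = (+0.009986, +0.998965, +0.044382), ω = 0.6838.
R = I cosω + sinω [n̂]ₓ + (1−cosω) n̂n̂ᵀ gives
  R = [+0.775200, -0.025795, +0.631189; +0.030281, +0.999535, +0.003659; -0.630990, +0.016276, +0.775621]
β = atan2(√(R₁₃²+R₂₃²), R₃₃) = 0.683099; α = atan2(R₂₃, R₁₃) mod 2π = 0.005797; γ = atan2(R₃₂, −R₃₁) mod 2π = 0.025789
Split into d^4_{0,3}(β=0.6831) × two z-phases.
c=cos(0.683099/2)=0.942237, s=sin(0.683099/2)=0.334947; N=√[24·24·5040·1]=1703.830978
k: max(0,(3)−(0))=3 … min(4+(3),4−(0))=4
  k=3: (−1)^0·1703.8310/(144)·0.9422^5·0.3349^3 = +0.330213
  k=4: (−1)^1·1703.8310/(144)·0.9422^3·0.3349^5 = -0.041728
d^4_{0,3}(0.6831) = +0.330213 -0.041728 = +0.288485
|D^4_{0,3}|² = |d^4_{0,3}(β)|² = (+0.288485)² = 0.083224 (the z-rotation phases have unit modulus)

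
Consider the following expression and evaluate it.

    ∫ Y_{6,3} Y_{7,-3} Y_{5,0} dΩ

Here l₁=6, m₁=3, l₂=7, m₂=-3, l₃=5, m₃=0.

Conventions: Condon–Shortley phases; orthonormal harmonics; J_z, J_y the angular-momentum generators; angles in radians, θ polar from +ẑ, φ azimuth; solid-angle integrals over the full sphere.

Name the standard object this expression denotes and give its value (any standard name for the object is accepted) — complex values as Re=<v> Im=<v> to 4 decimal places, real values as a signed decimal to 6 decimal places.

Gaunt coefficient, +0.099287

This is a Gaunt coefficient — the integral of a triple product of spherical harmonics over the sphere.
Rules hold: Σm=0, L=18 even, 1≤5≤13.
N = 13·15·11 = 2145
Δ = 8!·4!·6!/19! = 1/174594420
Racah Σ t=2..6: t=2:+1/4147200 t=3:−1/207360 t=4:+1/82944 t=5:−1/207360 t=6:+1/4147200 = 1/345600
⇒ 3j(6 7 5; 0 0 0)² = 420/46189, sgn -1
Racah Σ t=0..3: t=0:+1/11612160 t=1:−1/725760 t=2:+1/414720 t=3:−1/2073600 = 37/58060800
⇒ 3j(6 7 5; 3 -3 0)² = 4107/646646, sgn -1
4πI² = N·(3j₀)²·(3jₘ)² = 1848150/14919047
I = +1·√(0.123879/4π) = 0.09928717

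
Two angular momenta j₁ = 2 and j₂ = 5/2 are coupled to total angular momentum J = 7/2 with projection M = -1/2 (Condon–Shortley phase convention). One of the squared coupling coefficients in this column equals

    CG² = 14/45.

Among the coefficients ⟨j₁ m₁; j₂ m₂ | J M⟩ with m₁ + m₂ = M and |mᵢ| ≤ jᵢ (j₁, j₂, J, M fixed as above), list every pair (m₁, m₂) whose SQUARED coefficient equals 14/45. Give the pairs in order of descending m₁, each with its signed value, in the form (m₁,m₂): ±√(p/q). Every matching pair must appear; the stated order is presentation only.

Admissible pairs with m₁+m₂ = M = -1/2: (-2,3/2), (-1,1/2), (0,-1/2), (1,-3/2), (2,-5/2)
  (m₁,m₂)=(2,-5/2): CG² = 4/63, CG = +√(4/63)
  (m₁,m₂)=(1,-3/2): CG² = 121/315, CG = +√(121/315)
  (m₁,m₂)=(0,-1/2): CG² = 4/105, CG = +√(4/105)
  (m₁,m₂)=(-1,1/2): CG² = 14/45, CG = −√(14/45)   ← matches the target
  (m₁,m₂)=(-2,3/2): CG² = 64/315, CG = −√(64/315)
Pairs with CG² = 14/45: (-1,1/2): −√(14/45)

(-1,1/2): −√(14/45)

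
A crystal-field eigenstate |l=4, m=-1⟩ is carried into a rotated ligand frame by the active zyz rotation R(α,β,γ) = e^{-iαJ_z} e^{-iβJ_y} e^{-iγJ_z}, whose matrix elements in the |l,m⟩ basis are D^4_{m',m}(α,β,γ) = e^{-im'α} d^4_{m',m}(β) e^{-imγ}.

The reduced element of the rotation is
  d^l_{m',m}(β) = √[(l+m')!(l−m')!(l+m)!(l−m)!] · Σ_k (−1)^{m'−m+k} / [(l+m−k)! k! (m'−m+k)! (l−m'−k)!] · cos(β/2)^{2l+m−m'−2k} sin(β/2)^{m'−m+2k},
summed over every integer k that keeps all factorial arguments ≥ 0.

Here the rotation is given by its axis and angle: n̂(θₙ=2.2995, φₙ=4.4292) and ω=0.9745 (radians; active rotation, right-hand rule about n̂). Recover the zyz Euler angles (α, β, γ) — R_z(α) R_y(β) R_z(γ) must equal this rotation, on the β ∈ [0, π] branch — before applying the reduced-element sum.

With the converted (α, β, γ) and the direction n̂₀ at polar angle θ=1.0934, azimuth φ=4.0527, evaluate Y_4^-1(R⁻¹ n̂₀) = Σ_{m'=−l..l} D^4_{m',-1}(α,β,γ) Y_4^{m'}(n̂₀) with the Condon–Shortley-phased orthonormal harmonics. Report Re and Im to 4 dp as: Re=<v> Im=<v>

Axis–angle → zyz. n̂ = (sinθₙcosφₙ, sinθₙsinφₙ, cosθₙ) = (-0.208457, -0.716323, -0.665903), ω = 0.9745.
R = I cosω + sinω [n̂]ₓ + (1−cosω) n̂n̂ᵀ gives
  R = [+0.580633, +0.616448, -0.531843; -0.485517, +0.786542, +0.381608; +0.653559, +0.036644, +0.755988]
β = atan2(√(R₁₃²+R₂₃²), R₃₃) = 0.713634; α = atan2(R₂₃, R₁₃) mod 2π = 2.519205; γ = atan2(R₃₂, −R₃₁) mod 2π = 3.085583
Need the full column D^4_{m',-1} for m'=−4..4 at α=2.5192, β=0.7136, γ=3.0856.
cos(β/2)=0.937013, sin(β/2)=0.349293
d^4_{-4,-1}: single k=3 term ⇒ +0.230353;  D = +0.190634+0.129311i
d^4_{-3,-1}: k∈[2..3] ⇒ +0.655429 -0.151797 = +0.503632;  D = -0.173819-0.472686i
d^4_{-2,-1}: k∈[1..3] ⇒ +0.939826 -0.652990 +0.060493 = +0.347329;  D = -0.092647+0.334744i
d^4_{-1,-1}: k∈[0..3] ⇒ +0.594246 -1.238645 +0.344244 -0.015945 = -0.316100;  D = -0.246109+0.198368i
d^4_{0,-1}: k∈[0..3] ⇒ -0.990663 +0.825974 -0.114777 +0.002658 = -0.276808;  D = +0.276374-0.015496i
d^4_{1,-1}: k∈[0..3] ⇒ +0.825763 -0.344244 +0.023918 -0.000222 = +0.505216;  D = +0.426327+0.271088i
d^4_{2,-1}: k∈[0..2] ⇒ -0.435327 +0.090739 -0.002522 = -0.347109;  D = +0.129404+0.322086i
d^4_{3,-1}: k∈[0..1] ⇒ +0.151797 -0.012656 = +0.139141;  D = -0.033123+0.135141i
d^4_{4,-1}: single k=0 term ⇒ -0.032010;  D = -0.024316+0.020818i
Y_4^{m'}(θ=1.0934,φ=4.0527) and Σ D·Y over m':
  (+0.1906+0.1293i)·(-0.2413+0.1327i)  (-0.1738-0.4727i)·(+0.3698+0.1600i)  (-0.0926+0.3347i)·(-0.0314-0.1221i)  (-0.2461+0.1984i)·(+0.1801-0.2322i)  (+0.2764-0.0155i)·(-0.1876+0.0000i)  (+0.4263+0.2711i)·(-0.1801-0.2322i)  (+0.1294+0.3221i)·(-0.0314+0.1221i)  (-0.0331+0.1351i)·(-0.3698+0.1600i)  (-0.0243+0.0208i)·(-0.2413-0.1327i)
Y_4^-1(R⁻¹ n̂) = -0.116121-0.311139i

Re=-0.1161 Im=-0.3111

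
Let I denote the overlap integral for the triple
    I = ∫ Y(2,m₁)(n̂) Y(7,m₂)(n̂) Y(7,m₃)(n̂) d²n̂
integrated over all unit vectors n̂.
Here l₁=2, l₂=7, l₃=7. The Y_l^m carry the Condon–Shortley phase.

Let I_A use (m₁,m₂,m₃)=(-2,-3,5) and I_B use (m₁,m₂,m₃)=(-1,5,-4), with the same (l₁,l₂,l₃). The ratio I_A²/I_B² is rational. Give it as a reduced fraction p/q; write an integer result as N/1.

Same 2,7,7: normalisation and zero-m 3j drop out of the ratio.
A: Δ: 2! 2! 12! / 17! → 1/185640; sum: t=2:+1/29030400 = 1/29030400; 3j²(2 7 7; -2 -3 5) = Δ·Π!·Σ² = 99/7735  (sign +1)
B: Δ: 2! 2! 12! / 17! → 1/185640; sum: t=1:−1/79833600 t=2:+1/14515200 = 1/17740800; 3j²(2 7 7; -1 5 -4) = Δ·Π!·Σ² = 729/30940  (sign -1)
I_A²/I_B² = (99/7735)/(729/30940) = 44/81

44/81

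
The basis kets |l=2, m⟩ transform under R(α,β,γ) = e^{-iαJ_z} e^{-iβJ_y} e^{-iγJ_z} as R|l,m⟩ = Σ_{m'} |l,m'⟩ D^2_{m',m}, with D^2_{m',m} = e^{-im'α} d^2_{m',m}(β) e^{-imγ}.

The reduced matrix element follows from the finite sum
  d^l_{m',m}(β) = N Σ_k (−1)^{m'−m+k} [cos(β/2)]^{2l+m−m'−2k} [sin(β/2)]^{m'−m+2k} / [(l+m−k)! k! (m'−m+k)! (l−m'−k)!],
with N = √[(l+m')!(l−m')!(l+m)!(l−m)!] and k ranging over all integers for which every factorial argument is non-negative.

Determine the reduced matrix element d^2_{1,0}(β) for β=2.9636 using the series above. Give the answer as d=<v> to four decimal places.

d=0.2134

d^2_{1,0}(β=2.9636) via the finite sum:
With c≡cos(β/2)=0.088879 and s≡sin(β/2)=0.996042, N=[6·1·2·2]^{1/2}=4.898979
k∈{0,1} keeps every argument non-negative
  k=0: (−1)^1·4.8990/(2)·0.0889^3·0.9960^1 = -0.001713
  k=1: (−1)^2·4.8990/(2)·0.0889^1·0.9960^3 = +0.215133
d^2_{1,0}(2.9636) = -0.001713 +0.215133 = +0.213420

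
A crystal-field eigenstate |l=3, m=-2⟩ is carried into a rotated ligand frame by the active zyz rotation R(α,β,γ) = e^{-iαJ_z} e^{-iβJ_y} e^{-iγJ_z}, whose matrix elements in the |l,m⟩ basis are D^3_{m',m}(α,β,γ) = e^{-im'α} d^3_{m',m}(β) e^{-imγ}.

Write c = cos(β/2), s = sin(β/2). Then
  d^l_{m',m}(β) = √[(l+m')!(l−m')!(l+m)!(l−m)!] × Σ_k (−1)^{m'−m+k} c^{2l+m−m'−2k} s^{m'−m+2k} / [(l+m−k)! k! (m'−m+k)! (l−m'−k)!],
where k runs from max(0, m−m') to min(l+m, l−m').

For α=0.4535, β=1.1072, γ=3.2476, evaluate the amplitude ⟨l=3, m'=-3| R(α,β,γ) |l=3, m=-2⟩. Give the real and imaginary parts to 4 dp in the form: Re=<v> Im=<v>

First d^3_{-3,-2}(β=1.1072), then the phase factors e^{-i(-3)α} and e^{-i(-2)γ}:
With c≡cos(β/2)=0.850637 and s≡sin(β/2)=0.525753, N=[1·720·1·120]^{1/2}=293.938769
k: max(0,(-2)−(-3))=1 … min(3+(-2),3−(-3))=1
  k=1: (−1)^0·293.9388/(120)·0.8506^5·0.5258^1 = +0.573561
d^3_{-3,-2}(1.1072) = +0.573561
D = (+0.208750+0.977969i)·(+0.573561)·(+0.977609+0.210430i) = -0.000986+0.573560i

Re=-0.0010 Im=0.5736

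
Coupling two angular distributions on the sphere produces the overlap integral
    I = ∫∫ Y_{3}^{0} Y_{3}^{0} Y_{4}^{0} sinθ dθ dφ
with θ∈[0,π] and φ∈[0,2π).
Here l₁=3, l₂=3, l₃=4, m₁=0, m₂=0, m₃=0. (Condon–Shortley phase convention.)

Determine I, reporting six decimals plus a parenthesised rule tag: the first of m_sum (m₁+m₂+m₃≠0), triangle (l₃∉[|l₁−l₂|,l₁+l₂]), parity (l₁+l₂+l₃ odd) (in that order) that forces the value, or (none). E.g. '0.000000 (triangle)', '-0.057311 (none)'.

0.153870 (none)

m-sum 0 ✓  L=10 even ✓  0≤4≤6 ✓
Π(2lᵢ+1) = 7×7×9 = 441
triangle coeff Δ(3,3,4) = 1/34650
Σ_t [0,2]: t=0:+1/72 t=1:−1/16 t=2:+1/72 = -5/144
(3j)²=2/77 [(3 3 4; 0 0 0)], sign=-1
(m-triple is (0,0,0) — same symbol as above.)
⇒ 4πI² = 36/121
I = (+1)√(36/121/(4π)) = 0.15386989
No selection rule forces the value: the integral is nonzero (none).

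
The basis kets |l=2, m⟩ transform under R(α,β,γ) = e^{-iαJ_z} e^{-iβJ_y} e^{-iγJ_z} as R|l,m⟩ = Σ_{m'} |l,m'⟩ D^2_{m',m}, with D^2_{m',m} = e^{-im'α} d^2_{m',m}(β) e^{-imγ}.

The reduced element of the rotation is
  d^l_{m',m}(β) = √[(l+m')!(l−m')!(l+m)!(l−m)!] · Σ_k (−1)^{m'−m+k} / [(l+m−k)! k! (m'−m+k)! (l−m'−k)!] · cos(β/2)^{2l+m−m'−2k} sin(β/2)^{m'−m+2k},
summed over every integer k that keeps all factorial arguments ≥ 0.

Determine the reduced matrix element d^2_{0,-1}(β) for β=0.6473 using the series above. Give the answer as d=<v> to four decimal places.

d^2_{0,-1}(β=0.6473) via the finite sum:
With c≡cos(β/2)=0.948081 and s≡sin(β/2)=0.318029, N=[2·2·1·6]^{1/2}=4.898979
k: max(0,(-1)−(0))=0 … min(2+(-1),2−(0))=1
  k=0: (−1)^1·4.8990/(2)·0.9481^3·0.3180^1 = -0.663864
  k=1: (−1)^2·4.8990/(2)·0.9481^1·0.3180^3 = +0.074700
d^2_{0,-1}(0.6473) = -0.663864 +0.074700 = -0.589163

d=-0.5892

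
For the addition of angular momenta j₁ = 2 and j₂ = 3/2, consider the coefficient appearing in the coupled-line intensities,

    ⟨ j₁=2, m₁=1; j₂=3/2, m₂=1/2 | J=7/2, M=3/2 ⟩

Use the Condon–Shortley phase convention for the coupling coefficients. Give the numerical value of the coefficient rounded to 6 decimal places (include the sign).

triangle: 0!×4!×3!/8! = 144/40320
(j±m)!: 3!×1!×2!×1!×5!×2! = 2880
prefactor² = (2J+1)×Δ×N² = 576/7
  k=0: +1/(0!×0!×1!×2!×3!×1!) = 1/12
Σ = 1/12  ⇒  CG² = 576/7×(1/12)² = 4/7
CG = +√(4/7) = +0.755929

+0.755929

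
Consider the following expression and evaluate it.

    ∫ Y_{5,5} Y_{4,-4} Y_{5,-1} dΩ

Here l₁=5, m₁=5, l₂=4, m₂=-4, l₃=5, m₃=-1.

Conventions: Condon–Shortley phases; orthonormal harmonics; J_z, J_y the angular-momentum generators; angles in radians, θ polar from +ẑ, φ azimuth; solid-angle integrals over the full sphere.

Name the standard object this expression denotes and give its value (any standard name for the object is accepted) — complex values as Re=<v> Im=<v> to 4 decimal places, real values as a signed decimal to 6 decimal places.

Gaunt coefficient, -0.075170

This is a Gaunt coefficient — the integral of a triple product of spherical harmonics over the sphere.
Checks pass: Σm=0; 14 even; l₃=5∈[1,9].
(2·5+1)(2·4+1)(2·5+1) = 1089
Δ: 4! 6! 4! / 15! → 1/3153150
sum: t=0:+1/69120 t=1:−1/1728 t=2:+1/576 t=3:−1/1728 t=4:+1/69120 = 7/11520
3j²(5 4 5; 0 0 0) = Δ·Π!·Σ² = 2/143  (sign -1)
sum: t=0:+1/414720 = 1/414720
3j²(5 4 5; 5 -4 -1) = Δ·Π!·Σ² = 2/429  (sign +1)
combine: 4πI² = 1089·2/143·2/429 = 12/169
take √, sign -1: I = -0.07516962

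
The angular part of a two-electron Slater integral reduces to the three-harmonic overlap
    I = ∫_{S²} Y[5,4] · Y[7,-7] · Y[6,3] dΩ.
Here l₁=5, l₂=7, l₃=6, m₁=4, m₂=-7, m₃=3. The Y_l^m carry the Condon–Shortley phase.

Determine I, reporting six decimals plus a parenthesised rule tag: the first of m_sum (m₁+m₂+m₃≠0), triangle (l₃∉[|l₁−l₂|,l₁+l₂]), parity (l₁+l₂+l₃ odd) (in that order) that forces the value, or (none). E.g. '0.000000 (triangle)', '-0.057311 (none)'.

m-sum 0 ✓  L=18 even ✓  2≤6≤12 ✓
Π(2lᵢ+1) = 11×15×13 = 2145
triangle coeff Δ(5,7,6) = 1/174594420
Σ_t [1,5]: t=1:−1/4147200 t=2:+1/207360 t=3:−1/82944 t=4:+1/207360 t=5:−1/4147200 = -1/345600
(3j)²=420/46189 [(5 7 6; 0 0 0)], sign=-1
Σ_t [0,0]: t=0:+1/174182400 = 1/174182400
(3j)²=21/1615 [(5 7 6; 4 -7 3)], sign=-1
⇒ 4πI² = 26460/104329
I = (+1)√(26460/104329/(4π)) = 0.14206512
No selection rule forces the value: the integral is nonzero (none).

0.142065 (none)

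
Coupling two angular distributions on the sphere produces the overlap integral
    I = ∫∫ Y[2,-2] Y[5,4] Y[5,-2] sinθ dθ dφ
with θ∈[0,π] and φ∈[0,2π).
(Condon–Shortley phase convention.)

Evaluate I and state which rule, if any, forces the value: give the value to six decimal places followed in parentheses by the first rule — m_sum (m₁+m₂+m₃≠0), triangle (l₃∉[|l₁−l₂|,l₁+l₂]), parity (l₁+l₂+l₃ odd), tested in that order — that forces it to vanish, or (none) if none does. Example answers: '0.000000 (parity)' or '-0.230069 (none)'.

-0.137240 (none)

Checks pass: Σm=0; 12 even; l₃=5∈[3,7].
(2·2+1)(2·5+1)(2·5+1) = 605
Δ: 2! 2! 8! / 13! → 1/38610
sum: t=0:+1/2880 t=1:−1/576 t=2:+1/2880 = -1/960
3j²(2 5 5; 0 0 0) = Δ·Π!·Σ² = 10/429  (sign +1)
sum: t=2:+1/20160 = 1/20160
3j²(2 5 5; -2 4 -2) = Δ·Π!·Σ² = 12/715  (sign -1)
combine: 4πI² = 605·10/429·12/715 = 40/169
take √, sign -1: I = -0.13724032
No selection rule forces the value: the integral is nonzero (none).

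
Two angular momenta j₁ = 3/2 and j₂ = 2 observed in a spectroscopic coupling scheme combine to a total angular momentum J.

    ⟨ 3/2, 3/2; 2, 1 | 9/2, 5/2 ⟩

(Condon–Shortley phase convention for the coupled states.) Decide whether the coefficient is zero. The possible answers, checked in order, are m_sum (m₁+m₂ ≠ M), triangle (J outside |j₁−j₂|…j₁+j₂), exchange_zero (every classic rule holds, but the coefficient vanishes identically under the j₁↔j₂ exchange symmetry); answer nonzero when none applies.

triangle

m-sum: m₁+m₂ = 3/2+1 = 5/2, M = 5/2  ✓
triangle: need |j₁−j₂| ≤ J ≤ j₁+j₂, i.e. J ∈ [1/2, 7/2]; J = 9/2 is outside ✗ ⇒ coefficient is 0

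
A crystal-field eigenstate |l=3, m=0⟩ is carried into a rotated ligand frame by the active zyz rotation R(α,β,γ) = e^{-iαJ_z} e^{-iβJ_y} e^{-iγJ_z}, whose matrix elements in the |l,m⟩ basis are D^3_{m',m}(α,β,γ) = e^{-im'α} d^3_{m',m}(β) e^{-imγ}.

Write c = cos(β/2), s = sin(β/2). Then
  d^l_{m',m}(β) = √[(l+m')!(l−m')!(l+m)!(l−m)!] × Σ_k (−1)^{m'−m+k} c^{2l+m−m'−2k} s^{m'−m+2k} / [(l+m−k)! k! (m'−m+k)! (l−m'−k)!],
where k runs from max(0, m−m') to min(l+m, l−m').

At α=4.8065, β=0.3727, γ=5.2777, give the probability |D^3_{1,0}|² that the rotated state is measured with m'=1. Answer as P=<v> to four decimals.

P=0.2768

Split into d^3_{1,0}(β=0.3727) × two z-phases.
Half-angle: c=0.982687, s=0.185273. N=√(24·2·6·6)=41.569219
k∈{0,1,2} keeps every argument non-negative
  k=0: (−1)^1·41.5692/(12)·0.9827^5·0.1853^1 = -0.588139
  k=1: (−1)^2·41.5692/(4)·0.9827^3·0.1853^3 = +0.062719
  k=2: (−1)^3·41.5692/(12)·0.9827^1·0.1853^5 = -0.000743
d^3_{1,0}(0.3727) = -0.588139 +0.062719 -0.000743 = -0.526163
|D^3_{1,0}|² = |d^3_{1,0}(β)|² = (-0.526163)² = 0.276848 (the z-rotation phases have unit modulus)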